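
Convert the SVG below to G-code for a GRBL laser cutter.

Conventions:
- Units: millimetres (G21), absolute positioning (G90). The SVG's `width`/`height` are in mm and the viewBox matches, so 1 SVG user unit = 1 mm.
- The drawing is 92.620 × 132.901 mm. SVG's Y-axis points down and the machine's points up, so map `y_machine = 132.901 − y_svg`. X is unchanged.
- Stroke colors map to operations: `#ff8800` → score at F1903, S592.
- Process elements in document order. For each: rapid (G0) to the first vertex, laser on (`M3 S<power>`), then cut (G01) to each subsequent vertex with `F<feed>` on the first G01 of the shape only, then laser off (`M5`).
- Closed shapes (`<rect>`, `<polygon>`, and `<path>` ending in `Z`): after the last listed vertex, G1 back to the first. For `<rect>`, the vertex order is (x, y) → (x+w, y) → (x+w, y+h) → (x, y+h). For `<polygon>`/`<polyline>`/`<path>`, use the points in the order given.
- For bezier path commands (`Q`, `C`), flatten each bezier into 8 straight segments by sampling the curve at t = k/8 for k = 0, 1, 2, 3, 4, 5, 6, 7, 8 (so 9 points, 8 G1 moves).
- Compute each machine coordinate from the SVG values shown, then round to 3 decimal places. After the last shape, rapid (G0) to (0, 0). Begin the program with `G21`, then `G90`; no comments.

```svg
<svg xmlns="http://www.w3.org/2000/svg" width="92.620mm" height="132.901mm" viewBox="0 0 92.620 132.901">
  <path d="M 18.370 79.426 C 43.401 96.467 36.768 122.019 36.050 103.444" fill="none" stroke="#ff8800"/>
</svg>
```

G21
G90
G0 X18.370 Y53.475
M3 S592
G01 X26.346 Y46.788 F1903
G01 X31.793 Y39.921
G01 X35.153 Y33.489
G01 X36.866 Y28.110
G01 X37.371 Y24.400
G01 X37.110 Y22.977
G01 X36.523 Y24.457
G01 X36.050 Y29.457
M5
G0 X0.000 Y0.000

1 u = 1 mm; y_m = 132.901 − y.

[1] `<path>` cubic bezier, #ff8800→score S592 F1903: (18.370,53.475) → (26.346,46.788) → (31.793,39.921) → (35.153,33.489) → (36.866,28.110) → (37.371,24.400) → (37.110,22.977) → (36.523,24.457) → (36.050,29.457)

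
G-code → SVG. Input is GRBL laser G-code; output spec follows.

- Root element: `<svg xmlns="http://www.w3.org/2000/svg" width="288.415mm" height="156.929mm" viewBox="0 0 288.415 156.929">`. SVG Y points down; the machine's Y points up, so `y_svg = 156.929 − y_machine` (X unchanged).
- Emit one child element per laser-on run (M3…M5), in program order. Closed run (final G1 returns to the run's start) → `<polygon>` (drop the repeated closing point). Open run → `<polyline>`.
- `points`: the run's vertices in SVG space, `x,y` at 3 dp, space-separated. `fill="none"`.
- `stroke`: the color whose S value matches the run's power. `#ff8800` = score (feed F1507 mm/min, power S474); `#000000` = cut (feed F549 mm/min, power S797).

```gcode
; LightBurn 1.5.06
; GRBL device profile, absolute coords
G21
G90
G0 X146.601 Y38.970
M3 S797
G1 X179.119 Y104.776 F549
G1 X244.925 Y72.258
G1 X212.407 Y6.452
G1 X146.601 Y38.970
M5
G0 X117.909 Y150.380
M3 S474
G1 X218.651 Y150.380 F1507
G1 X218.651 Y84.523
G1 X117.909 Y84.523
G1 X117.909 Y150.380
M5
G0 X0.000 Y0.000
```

<svg xmlns="http://www.w3.org/2000/svg" width="288.415mm" height="156.929mm" viewBox="0 0 288.415 156.929">
  <polygon points="146.601,117.959 179.119,52.153 244.925,84.671 212.407,150.477" fill="none" stroke="#000000"/>
  <polygon points="117.909,6.549 218.651,6.549 218.651,72.406 117.909,72.406" fill="none" stroke="#ff8800"/>
</svg>

Machine Y-up, SVG Y-down with viewBox height 156.929, so y_svg = 156.929 − y_machine; X carries over.

Run 1: the run's S797 means `#000000` (cut). The run returns to its start, so emit a `<polygon>` with points (Y-flipped): 146.601,117.959 179.119,52.153 244.925,84.671 212.407,150.477.

Run 2: power S474 maps to stroke `#ff8800` (score). The run returns to its start, so emit a `<polygon>` with points (Y-flipped): 117.909,6.549 218.651,6.549 218.651,72.406 117.909,72.406.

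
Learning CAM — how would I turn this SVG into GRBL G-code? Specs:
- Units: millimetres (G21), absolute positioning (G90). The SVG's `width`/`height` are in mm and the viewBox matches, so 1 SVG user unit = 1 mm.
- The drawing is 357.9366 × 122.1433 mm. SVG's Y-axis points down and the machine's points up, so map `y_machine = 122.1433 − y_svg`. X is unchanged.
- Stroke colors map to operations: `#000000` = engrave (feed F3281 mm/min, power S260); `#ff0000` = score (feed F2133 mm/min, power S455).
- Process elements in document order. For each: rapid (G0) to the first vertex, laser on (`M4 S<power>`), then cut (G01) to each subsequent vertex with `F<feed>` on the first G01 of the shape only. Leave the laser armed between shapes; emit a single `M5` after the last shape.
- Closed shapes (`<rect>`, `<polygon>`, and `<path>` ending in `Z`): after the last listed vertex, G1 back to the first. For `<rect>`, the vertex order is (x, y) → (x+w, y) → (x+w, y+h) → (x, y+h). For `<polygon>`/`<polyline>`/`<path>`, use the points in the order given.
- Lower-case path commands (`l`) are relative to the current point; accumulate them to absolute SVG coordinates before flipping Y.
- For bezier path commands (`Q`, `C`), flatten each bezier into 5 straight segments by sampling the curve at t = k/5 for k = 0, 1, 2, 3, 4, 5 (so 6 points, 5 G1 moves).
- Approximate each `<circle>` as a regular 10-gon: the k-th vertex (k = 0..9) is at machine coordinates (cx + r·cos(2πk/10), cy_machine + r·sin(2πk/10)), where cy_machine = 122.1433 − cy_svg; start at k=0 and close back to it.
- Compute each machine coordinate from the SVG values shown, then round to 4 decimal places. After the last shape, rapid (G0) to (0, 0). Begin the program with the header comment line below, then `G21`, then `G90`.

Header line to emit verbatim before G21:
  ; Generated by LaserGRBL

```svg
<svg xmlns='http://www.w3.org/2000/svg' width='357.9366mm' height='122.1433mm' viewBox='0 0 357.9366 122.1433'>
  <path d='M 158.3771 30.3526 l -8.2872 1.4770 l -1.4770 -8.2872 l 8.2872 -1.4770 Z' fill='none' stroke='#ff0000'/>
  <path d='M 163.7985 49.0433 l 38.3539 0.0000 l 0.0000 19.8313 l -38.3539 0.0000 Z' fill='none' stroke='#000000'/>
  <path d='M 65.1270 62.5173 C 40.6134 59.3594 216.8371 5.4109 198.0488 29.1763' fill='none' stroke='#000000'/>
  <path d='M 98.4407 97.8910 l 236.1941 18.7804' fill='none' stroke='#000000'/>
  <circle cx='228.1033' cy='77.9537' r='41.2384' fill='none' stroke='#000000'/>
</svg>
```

Since the viewBox matches the mm dimensions, user units are millimetres directly. The only transform is the Y-flip y_m = 122.1433 − y_svg.

Shape 1 is a regular polygon drawn with `<path>`. Its stroke #ff0000 means score at S455, F2133. After flipping Y the toolpath is (158.3771,91.7907) → (150.0899,90.3137) → (148.6129,98.6009) → (156.9001,100.0779) → (158.3771,91.7907), returning to the start.

Shape 2 is a rectangle drawn with `<path>`. Its stroke #000000 means engrave at S260, F3281. After flipping Y the toolpath is (163.7985,73.1000) → (202.1524,73.1000) → (202.1524,53.2687) → (163.7985,53.2687) → (163.7985,73.1000), returning to the start.

Shape 3 is a cubic bezier drawn with `<path>`. Its stroke #000000 means engrave at S260, F3281. After flipping Y the toolpath is (65.1270,59.6260) → (71.3413,66.5876) → (106.7366,79.5707) → (152.3170,92.4071) → (189.0863,98.9286) → (198.0488,92.9670).

Shape 4 is a line segment drawn with `<path>`. Its stroke #000000 means engrave at S260, F3281. After flipping Y the toolpath is (98.4407,24.2523) → (334.6348,5.4719).

Shape 5 is a circle drawn with `<circle>`. Its stroke #000000 means engrave at S260, F3281. After flipping Y the toolpath is (269.3417,44.1896) → (261.4659,68.4289) → (240.8467,83.4096) → (215.3599,83.4096) → (194.7407,68.4289) → (186.8649,44.1896) → (194.7407,19.9503) → (215.3599,4.9696) → (240.8467,4.9696) → (261.4659,19.9503) → (269.3417,44.1896), returning to the start.

; Generated by LaserGRBL
G21
G90
G0 X158.3771 Y91.7907
M4 S455
G01 X150.0899 Y90.3137 F2133
G01 X148.6129 Y98.6009
G01 X156.9001 Y100.0779
G01 X158.3771 Y91.7907
G0 X163.7985 Y73.1000
M4 S260
G01 X202.1524 Y73.1000 F3281
G01 X202.1524 Y53.2687
G01 X163.7985 Y53.2687
G01 X163.7985 Y73.1000
G0 X65.1270 Y59.6260
M4 S260
G01 X71.3413 Y66.5876 F3281
G01 X106.7366 Y79.5707
G01 X152.3170 Y92.4071
G01 X189.0863 Y98.9286
G01 X198.0488 Y92.9670
G0 X98.4407 Y24.2523
M4 S260
G01 X334.6348 Y5.4719 F3281
G0 X269.3417 Y44.1896
M4 S260
G01 X261.4659 Y68.4289 F3281
G01 X240.8467 Y83.4096
G01 X215.3599 Y83.4096
G01 X194.7407 Y68.4289
G01 X186.8649 Y44.1896
G01 X194.7407 Y19.9503
G01 X215.3599 Y4.9696
G01 X240.8467 Y4.9696
G01 X261.4659 Y19.9503
G01 X269.3417 Y44.1896
M5
G0 X0.0000 Y0.0000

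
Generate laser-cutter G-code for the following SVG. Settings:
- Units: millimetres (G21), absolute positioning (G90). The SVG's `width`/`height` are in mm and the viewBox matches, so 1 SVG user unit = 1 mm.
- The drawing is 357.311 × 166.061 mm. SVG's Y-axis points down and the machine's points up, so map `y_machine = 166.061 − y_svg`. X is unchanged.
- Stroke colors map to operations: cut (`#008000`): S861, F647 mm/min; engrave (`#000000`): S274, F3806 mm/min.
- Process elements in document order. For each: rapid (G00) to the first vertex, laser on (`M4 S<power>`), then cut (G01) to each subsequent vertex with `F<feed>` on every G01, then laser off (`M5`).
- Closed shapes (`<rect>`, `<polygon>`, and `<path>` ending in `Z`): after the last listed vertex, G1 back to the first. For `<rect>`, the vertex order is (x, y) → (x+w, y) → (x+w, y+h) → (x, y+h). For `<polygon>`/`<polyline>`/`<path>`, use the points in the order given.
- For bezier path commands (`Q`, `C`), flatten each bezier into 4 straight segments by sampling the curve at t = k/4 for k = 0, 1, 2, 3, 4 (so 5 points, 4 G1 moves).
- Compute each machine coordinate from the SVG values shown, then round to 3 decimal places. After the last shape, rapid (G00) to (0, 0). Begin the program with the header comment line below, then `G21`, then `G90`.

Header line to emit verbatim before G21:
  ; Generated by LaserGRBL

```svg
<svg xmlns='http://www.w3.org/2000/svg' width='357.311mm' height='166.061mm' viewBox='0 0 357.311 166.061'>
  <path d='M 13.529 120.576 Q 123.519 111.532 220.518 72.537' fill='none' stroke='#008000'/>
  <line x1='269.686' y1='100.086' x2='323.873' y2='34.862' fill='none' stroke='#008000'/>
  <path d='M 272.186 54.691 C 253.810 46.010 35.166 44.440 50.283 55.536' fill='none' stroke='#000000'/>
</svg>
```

viewBox `0 0 357.311 166.061` with mm width/height → 1 unit = 1 mm. Flip: y_m = 166.061 − y_svg.

**Shape 1** — `<path>` quadratic bezier, stroke `#008000` → cut (S861, F647). Control points (SVG): P0=(13.529,120.576), P1=(123.519,111.532), P2=(220.518,72.537); sampled at t=k/4. Machine vertices: (13.529,45.485) → (67.712,51.879) → (120.271,62.017) → (171.207,75.898) → (220.518,93.524). Open path.

**Shape 2** — `<line>` line segment, stroke `#008000` → cut (S861, F647). Machine vertices: (269.686,65.975) → (323.873,131.199). Open path.

**Shape 3** — `<path>` cubic bezier, stroke `#000000` → engrave (S274, F3806). Control points (SVG): P0=(272.186,54.691), P1=(253.810,46.010), P2=(35.166,44.440), P3=(50.283,55.536); sampled at t=k/4. Machine vertices: (272.186,111.370) → (227.635,116.461) → (148.675,118.364) → (75.994,116.559) → (50.283,110.525). Open path.

; Generated by LaserGRBL
G21
G90
G00 X13.529 Y45.485
M4 S861
G01 X67.712 Y51.879 F647
G01 X120.271 Y62.017 F647
G01 X171.207 Y75.898 F647
G01 X220.518 Y93.524 F647
M5
G00 X269.686 Y65.975
M4 S861
G01 X323.873 Y131.199 F647
M5
G00 X272.186 Y111.370
M4 S274
G01 X227.635 Y116.461 F3806
G01 X148.675 Y118.364 F3806
G01 X75.994 Y116.559 F3806
G01 X50.283 Y110.525 F3806
M5
G00 X0.000 Y0.000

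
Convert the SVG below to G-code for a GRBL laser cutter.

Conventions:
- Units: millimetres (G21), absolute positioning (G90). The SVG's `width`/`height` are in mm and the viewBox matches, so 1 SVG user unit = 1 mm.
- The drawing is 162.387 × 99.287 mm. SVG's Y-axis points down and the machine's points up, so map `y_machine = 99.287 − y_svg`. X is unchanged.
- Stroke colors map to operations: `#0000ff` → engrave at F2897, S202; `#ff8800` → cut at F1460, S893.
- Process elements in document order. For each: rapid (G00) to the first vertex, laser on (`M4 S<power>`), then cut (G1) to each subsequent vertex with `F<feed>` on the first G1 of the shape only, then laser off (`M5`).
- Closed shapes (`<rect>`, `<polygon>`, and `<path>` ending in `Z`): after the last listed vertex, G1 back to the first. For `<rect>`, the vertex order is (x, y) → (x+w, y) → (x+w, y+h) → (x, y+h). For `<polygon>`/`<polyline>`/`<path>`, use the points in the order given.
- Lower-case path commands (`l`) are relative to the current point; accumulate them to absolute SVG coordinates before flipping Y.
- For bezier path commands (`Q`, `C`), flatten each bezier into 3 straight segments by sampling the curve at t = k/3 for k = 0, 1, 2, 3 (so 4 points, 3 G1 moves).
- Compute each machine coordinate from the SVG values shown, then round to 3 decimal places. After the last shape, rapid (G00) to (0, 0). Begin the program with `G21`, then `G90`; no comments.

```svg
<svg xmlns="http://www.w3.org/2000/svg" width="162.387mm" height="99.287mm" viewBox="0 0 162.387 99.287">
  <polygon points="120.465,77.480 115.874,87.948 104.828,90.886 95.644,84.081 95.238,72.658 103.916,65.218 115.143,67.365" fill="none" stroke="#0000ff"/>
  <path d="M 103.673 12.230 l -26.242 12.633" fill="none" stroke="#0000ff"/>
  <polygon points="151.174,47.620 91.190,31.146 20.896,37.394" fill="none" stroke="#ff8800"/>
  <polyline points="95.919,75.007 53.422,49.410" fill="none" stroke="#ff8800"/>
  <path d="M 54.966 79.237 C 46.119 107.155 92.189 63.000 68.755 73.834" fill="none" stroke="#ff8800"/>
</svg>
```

G21
G90
G00 X120.465 Y21.807
M4 S202
G1 X115.874 Y11.339 F2897
G1 X104.828 Y8.401
G1 X95.644 Y15.206
G1 X95.238 Y26.629
G1 X103.916 Y34.069
G1 X115.143 Y31.922
G1 X120.465 Y21.807
M5
G00 X103.673 Y87.057
M4 S202
G1 X77.431 Y74.424 F2897
M5
G00 X151.174 Y51.667
M4 S893
G1 X91.190 Y68.141 F1460
G1 X20.896 Y61.893
G1 X151.174 Y51.667
M5
G00 X95.919 Y24.280
M4 S893
G1 X53.422 Y49.877 F1460
M5
G00 X54.966 Y20.050
M4 S893
G1 X59.816 Y11.450 F1460
G1 X73.629 Y22.663
G1 X68.755 Y25.453
M5
G00 X0.000 Y0.000

viewBox `0 0 162.387 99.287` with mm width/height → 1 unit = 1 mm. Flip: y_m = 99.287 − y_svg.

**Shape 1** — `<polygon>` regular polygon, stroke `#0000ff` → engrave (S202, F2897). Machine vertices: (120.465,21.807) → (115.874,11.339) → (104.828,8.401) → (95.644,15.206) → (95.238,26.629) → (103.916,34.069) → (115.143,31.922) → (120.465,21.807). Closed: final G1 returns to the first vertex.

**Shape 2** — `<path>` line segment, stroke `#0000ff` → engrave (S202, F2897). Machine vertices: (103.673,87.057) → (77.431,74.424). Open path.

**Shape 3** — `<polygon>` closed polygon, stroke `#ff8800` → cut (S893, F1460). Machine vertices: (151.174,51.667) → (91.190,68.141) → (20.896,61.893) → (151.174,51.667). Closed: final G1 returns to the first vertex.

**Shape 4** — `<polyline>` line segment, stroke `#ff8800` → cut (S893, F1460). Machine vertices: (95.919,24.280) → (53.422,49.877). Open path.

**Shape 5** — `<path>` cubic bezier, stroke `#ff8800` → cut (S893, F1460). Control points (SVG): P0=(54.966,79.237), P1=(46.119,107.155), P2=(92.189,63.000), P3=(68.755,73.834); sampled at t=k/3. Machine vertices: (54.966,20.050) → (59.816,11.450) → (73.629,22.663) → (68.755,25.453). Open path.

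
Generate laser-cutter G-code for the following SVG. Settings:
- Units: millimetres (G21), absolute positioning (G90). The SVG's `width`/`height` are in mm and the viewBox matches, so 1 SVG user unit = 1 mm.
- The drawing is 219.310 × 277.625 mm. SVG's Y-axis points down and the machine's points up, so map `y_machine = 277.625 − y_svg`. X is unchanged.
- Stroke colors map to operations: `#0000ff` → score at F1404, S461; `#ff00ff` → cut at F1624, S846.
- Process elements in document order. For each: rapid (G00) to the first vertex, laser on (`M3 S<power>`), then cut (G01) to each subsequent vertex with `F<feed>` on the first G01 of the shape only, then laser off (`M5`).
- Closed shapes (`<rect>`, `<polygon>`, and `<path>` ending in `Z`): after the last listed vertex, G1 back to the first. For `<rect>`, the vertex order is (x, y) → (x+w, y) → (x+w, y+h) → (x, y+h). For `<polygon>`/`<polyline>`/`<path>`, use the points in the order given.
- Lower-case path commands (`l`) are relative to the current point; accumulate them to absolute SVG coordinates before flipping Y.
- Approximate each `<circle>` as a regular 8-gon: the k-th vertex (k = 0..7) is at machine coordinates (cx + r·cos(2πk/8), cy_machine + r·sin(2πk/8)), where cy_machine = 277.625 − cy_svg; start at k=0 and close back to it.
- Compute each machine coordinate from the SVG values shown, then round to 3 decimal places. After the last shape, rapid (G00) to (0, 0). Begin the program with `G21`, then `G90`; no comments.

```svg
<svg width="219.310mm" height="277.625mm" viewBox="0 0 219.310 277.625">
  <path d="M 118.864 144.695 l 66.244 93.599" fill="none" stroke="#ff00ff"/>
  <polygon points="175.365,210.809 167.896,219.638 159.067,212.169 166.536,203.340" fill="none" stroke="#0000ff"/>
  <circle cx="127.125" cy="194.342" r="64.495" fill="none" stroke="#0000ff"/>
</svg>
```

viewBox `0 0 219.310 277.625` with mm width/height → 1 unit = 1 mm. Flip: y_m = 277.625 − y_svg.

**Shape 1** — `<path>` line segment, stroke `#ff00ff` → cut (S846, F1624). Machine vertices: (118.864,132.930) → (185.108,39.331). Open path.

**Shape 2** — `<polygon>` regular polygon, stroke `#0000ff` → score (S461, F1404). Machine vertices: (175.365,66.816) → (167.896,57.987) → (159.067,65.456) → (166.536,74.285) → (175.365,66.816). Closed: final G1 returns to the first vertex.

**Shape 3** — `<circle>` circle, stroke `#0000ff` → score (S461, F1404). Machine vertices: (191.620,83.283) → (172.730,128.888) → (127.125,147.778) → (81.520,128.888) → (62.630,83.283) → (81.520,37.678) → (127.125,18.788) → (172.730,37.678) → (191.620,83.283). Closed: final G1 returns to the first vertex.

G21
G90
G00 X118.864 Y132.930
M3 S846
G01 X185.108 Y39.331 F1624
M5
G00 X175.365 Y66.816
M3 S461
G01 X167.896 Y57.987 F1404
G01 X159.067 Y65.456
G01 X166.536 Y74.285
G01 X175.365 Y66.816
M5
G00 X191.620 Y83.283
M3 S461
G01 X172.730 Y128.888 F1404
G01 X127.125 Y147.778
G01 X81.520 Y128.888
G01 X62.630 Y83.283
G01 X81.520 Y37.678
G01 X127.125 Y18.788
G01 X172.730 Y37.678
G01 X191.620 Y83.283
M5
G00 X0.000 Y0.000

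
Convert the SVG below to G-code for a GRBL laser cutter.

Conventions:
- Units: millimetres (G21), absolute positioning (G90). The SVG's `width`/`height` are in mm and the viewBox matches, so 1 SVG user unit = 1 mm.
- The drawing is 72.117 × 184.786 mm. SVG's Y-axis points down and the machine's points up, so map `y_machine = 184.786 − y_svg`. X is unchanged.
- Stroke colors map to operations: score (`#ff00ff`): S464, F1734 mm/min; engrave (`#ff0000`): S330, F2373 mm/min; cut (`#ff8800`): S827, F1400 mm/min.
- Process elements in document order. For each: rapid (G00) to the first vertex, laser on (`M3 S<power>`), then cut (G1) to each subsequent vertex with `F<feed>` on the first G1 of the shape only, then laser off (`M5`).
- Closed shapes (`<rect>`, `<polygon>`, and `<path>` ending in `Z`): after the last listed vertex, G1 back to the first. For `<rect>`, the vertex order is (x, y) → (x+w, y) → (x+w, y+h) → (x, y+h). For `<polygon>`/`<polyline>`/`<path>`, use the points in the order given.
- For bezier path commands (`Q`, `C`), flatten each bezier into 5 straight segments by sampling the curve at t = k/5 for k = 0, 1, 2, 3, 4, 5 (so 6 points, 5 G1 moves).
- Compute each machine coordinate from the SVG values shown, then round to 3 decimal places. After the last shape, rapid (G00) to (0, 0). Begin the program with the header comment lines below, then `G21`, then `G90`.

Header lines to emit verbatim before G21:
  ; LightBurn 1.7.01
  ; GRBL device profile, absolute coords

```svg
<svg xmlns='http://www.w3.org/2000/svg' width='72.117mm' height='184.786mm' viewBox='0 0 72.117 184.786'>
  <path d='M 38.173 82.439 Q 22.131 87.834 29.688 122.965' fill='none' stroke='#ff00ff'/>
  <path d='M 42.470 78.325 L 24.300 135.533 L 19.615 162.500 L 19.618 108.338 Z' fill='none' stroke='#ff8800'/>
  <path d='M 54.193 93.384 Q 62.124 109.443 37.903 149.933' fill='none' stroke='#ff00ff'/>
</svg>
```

; LightBurn 1.7.01
; GRBL device profile, absolute coords
G21
G90
G00 X38.173 Y102.347
M3 S464
G1 X32.700 Y99.000 F1734
G1 X29.115 Y93.273
G1 X27.418 Y85.168
G1 X27.609 Y74.684
G1 X29.688 Y61.821
M5
G00 X42.470 Y106.461
M3 S827
G1 X24.300 Y49.253 F1400
G1 X19.615 Y22.286
G1 X19.618 Y76.448
G1 X42.470 Y106.461
M5
G00 X54.193 Y91.402
M3 S464
G1 X56.079 Y84.001 F1734
G1 X55.393 Y74.646
G1 X52.135 Y63.336
G1 X46.305 Y50.072
G1 X37.903 Y34.853
M5
G00 X0.000 Y0.000

viewBox `0 0 72.117 184.786` with mm width/height → 1 unit = 1 mm. Flip: y_m = 184.786 − y_svg.

**Shape 1** — `<path>` quadratic bezier, stroke `#ff00ff` → score (S464, F1734). Control points (SVG): P0=(38.173,82.439), P1=(22.131,87.834), P2=(29.688,122.965); sampled at t=k/5. Machine vertices: (38.173,102.347) → (32.700,99.000) → (29.115,93.273) → (27.418,85.168) → (27.609,74.684) → (29.688,61.821). Open path.

**Shape 2** — `<path>` closed polygon, stroke `#ff8800` → cut (S827, F1400). Machine vertices: (42.470,106.461) → (24.300,49.253) → (19.615,22.286) → (19.618,76.448) → (42.470,106.461). Closed: final G1 returns to the first vertex.

**Shape 3** — `<path>` quadratic bezier, stroke `#ff00ff` → score (S464, F1734). Control points (SVG): P0=(54.193,93.384), P1=(62.124,109.443), P2=(37.903,149.933); sampled at t=k/5. Machine vertices: (54.193,91.402) → (56.079,84.001) → (55.393,74.646) → (52.135,63.336) → (46.305,50.072) → (37.903,34.853). Open path.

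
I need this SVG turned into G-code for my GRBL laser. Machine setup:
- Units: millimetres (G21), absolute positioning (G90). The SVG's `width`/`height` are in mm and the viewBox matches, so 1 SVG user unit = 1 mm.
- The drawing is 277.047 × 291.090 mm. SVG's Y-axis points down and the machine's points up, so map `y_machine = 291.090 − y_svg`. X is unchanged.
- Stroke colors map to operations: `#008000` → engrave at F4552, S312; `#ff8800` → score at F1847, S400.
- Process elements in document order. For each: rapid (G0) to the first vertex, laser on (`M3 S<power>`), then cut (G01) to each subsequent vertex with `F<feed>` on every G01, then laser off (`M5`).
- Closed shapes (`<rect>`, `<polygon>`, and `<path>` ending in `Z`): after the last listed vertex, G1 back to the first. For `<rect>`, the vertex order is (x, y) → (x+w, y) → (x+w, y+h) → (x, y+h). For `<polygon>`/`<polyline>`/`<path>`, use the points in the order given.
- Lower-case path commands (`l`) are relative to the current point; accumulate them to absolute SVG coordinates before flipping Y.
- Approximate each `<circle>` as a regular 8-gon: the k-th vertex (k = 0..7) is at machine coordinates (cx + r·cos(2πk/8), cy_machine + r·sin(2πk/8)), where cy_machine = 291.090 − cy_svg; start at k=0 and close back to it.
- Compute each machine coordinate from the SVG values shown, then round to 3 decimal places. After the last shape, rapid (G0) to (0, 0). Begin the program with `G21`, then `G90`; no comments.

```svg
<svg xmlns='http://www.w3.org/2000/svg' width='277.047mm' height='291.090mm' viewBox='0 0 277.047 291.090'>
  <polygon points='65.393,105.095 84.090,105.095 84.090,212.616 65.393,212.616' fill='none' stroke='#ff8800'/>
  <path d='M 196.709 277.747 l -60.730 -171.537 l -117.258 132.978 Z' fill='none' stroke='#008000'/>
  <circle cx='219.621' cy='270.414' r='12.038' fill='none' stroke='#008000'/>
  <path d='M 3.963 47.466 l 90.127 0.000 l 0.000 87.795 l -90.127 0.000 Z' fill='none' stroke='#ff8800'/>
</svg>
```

Since the viewBox matches the mm dimensions, user units are millimetres directly. The only transform is the Y-flip y_m = 291.090 − y_svg.

Shape 1 is a rectangle drawn with `<polygon>`. Its stroke #ff8800 means score at S400, F1847. After flipping Y the toolpath is (65.393,185.995) → (84.090,185.995) → (84.090,78.474) → (65.393,78.474) → (65.393,185.995), returning to the start.

Shape 2 is a closed polygon drawn with `<path>`. Its stroke #008000 means engrave at S312, F4552. After flipping Y the toolpath is (196.709,13.343) → (135.979,184.880) → (18.721,51.902) → (196.709,13.343), returning to the start.

Shape 3 is a circle drawn with `<circle>`. Its stroke #008000 means engrave at S312, F4552. After flipping Y the toolpath is (231.659,20.676) → (228.133,29.188) → (219.621,32.714) → (211.109,29.188) → (207.583,20.676) → (211.109,12.164) → (219.621,8.638) → (228.133,12.164) → (231.659,20.676), returning to the start.

Shape 4 is a rectangle drawn with `<path>`. Its stroke #ff8800 means score at S400, F1847. After flipping Y the toolpath is (3.963,243.624) → (94.090,243.624) → (94.090,155.829) → (3.963,155.829) → (3.963,243.624), returning to the start.

G21
G90
G0 X65.393 Y185.995
M3 S400
G01 X84.090 Y185.995 F1847
G01 X84.090 Y78.474 F1847
G01 X65.393 Y78.474 F1847
G01 X65.393 Y185.995 F1847
M5
G0 X196.709 Y13.343
M3 S312
G01 X135.979 Y184.880 F4552
G01 X18.721 Y51.902 F4552
G01 X196.709 Y13.343 F4552
M5
G0 X231.659 Y20.676
M3 S312
G01 X228.133 Y29.188 F4552
G01 X219.621 Y32.714 F4552
G01 X211.109 Y29.188 F4552
G01 X207.583 Y20.676 F4552
G01 X211.109 Y12.164 F4552
G01 X219.621 Y8.638 F4552
G01 X228.133 Y12.164 F4552
G01 X231.659 Y20.676 F4552
M5
G0 X3.963 Y243.624
M3 S400
G01 X94.090 Y243.624 F1847
G01 X94.090 Y155.829 F1847
G01 X3.963 Y155.829 F1847
G01 X3.963 Y243.624 F1847
M5
G0 X0.000 Y0.000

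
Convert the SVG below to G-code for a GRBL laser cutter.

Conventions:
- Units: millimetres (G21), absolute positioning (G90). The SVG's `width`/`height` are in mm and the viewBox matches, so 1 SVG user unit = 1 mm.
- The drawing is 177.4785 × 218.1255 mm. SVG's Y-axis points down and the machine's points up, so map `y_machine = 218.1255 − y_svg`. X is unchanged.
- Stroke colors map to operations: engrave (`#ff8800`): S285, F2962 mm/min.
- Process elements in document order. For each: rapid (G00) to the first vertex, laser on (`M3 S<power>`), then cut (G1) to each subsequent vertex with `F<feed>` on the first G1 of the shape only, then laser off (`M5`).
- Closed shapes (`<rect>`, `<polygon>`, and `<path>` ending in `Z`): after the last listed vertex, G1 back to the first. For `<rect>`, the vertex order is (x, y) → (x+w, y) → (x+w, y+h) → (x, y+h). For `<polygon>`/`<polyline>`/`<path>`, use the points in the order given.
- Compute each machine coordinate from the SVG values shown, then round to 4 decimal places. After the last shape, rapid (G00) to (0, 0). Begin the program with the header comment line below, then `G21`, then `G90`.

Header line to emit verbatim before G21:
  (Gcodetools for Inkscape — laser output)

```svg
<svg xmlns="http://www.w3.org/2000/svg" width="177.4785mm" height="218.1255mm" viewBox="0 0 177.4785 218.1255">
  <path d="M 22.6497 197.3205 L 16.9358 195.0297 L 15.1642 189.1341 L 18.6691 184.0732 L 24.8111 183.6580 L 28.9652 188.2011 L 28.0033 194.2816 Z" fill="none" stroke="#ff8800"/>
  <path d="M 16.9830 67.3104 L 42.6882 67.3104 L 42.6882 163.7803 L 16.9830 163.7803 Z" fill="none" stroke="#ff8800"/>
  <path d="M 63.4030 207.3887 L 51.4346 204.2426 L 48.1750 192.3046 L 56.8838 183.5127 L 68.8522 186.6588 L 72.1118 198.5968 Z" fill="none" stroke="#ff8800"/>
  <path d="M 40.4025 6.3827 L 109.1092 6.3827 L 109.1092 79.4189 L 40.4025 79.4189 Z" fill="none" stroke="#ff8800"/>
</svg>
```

viewBox `0 0 177.4785 218.1255` with mm width/height → 1 unit = 1 mm. Flip: y_m = 218.1255 − y_svg.

**Shape 1** — `<path>` regular polygon, stroke `#ff8800` → engrave (S285, F2962). Machine vertices: (22.6497,20.8050) → (16.9358,23.0958) → (15.1642,28.9914) → (18.6691,34.0523) → (24.8111,34.4675) → (28.9652,29.9244) → (28.0033,23.8439) → (22.6497,20.8050). Closed: final G1 returns to the first vertex.

**Shape 2** — `<path>` rectangle, stroke `#ff8800` → engrave (S285, F2962). Machine vertices: (16.9830,150.8151) → (42.6882,150.8151) → (42.6882,54.3452) → (16.9830,54.3452) → (16.9830,150.8151). Closed: final G1 returns to the first vertex.

**Shape 3** — `<path>` regular polygon, stroke `#ff8800` → engrave (S285, F2962). Machine vertices: (63.4030,10.7368) → (51.4346,13.8829) → (48.1750,25.8209) → (56.8838,34.6128) → (68.8522,31.4667) → (72.1118,19.5287) → (63.4030,10.7368). Closed: final G1 returns to the first vertex.

**Shape 4** — `<path>` rectangle, stroke `#ff8800` → engrave (S285, F2962). Machine vertices: (40.4025,211.7428) → (109.1092,211.7428) → (109.1092,138.7066) → (40.4025,138.7066) → (40.4025,211.7428). Closed: final G1 returns to the first vertex.

(Gcodetools for Inkscape — laser output)
G21
G90
G00 X22.6497 Y20.8050
M3 S285
G1 X16.9358 Y23.0958 F2962
G1 X15.1642 Y28.9914
G1 X18.6691 Y34.0523
G1 X24.8111 Y34.4675
G1 X28.9652 Y29.9244
G1 X28.0033 Y23.8439
G1 X22.6497 Y20.8050
M5
G00 X16.9830 Y150.8151
M3 S285
G1 X42.6882 Y150.8151 F2962
G1 X42.6882 Y54.3452
G1 X16.9830 Y54.3452
G1 X16.9830 Y150.8151
M5
G00 X63.4030 Y10.7368
M3 S285
G1 X51.4346 Y13.8829 F2962
G1 X48.1750 Y25.8209
G1 X56.8838 Y34.6128
G1 X68.8522 Y31.4667
G1 X72.1118 Y19.5287
G1 X63.4030 Y10.7368
M5
G00 X40.4025 Y211.7428
M3 S285
G1 X109.1092 Y211.7428 F2962
G1 X109.1092 Y138.7066
G1 X40.4025 Y138.7066
G1 X40.4025 Y211.7428
M5
G00 X0.0000 Y0.0000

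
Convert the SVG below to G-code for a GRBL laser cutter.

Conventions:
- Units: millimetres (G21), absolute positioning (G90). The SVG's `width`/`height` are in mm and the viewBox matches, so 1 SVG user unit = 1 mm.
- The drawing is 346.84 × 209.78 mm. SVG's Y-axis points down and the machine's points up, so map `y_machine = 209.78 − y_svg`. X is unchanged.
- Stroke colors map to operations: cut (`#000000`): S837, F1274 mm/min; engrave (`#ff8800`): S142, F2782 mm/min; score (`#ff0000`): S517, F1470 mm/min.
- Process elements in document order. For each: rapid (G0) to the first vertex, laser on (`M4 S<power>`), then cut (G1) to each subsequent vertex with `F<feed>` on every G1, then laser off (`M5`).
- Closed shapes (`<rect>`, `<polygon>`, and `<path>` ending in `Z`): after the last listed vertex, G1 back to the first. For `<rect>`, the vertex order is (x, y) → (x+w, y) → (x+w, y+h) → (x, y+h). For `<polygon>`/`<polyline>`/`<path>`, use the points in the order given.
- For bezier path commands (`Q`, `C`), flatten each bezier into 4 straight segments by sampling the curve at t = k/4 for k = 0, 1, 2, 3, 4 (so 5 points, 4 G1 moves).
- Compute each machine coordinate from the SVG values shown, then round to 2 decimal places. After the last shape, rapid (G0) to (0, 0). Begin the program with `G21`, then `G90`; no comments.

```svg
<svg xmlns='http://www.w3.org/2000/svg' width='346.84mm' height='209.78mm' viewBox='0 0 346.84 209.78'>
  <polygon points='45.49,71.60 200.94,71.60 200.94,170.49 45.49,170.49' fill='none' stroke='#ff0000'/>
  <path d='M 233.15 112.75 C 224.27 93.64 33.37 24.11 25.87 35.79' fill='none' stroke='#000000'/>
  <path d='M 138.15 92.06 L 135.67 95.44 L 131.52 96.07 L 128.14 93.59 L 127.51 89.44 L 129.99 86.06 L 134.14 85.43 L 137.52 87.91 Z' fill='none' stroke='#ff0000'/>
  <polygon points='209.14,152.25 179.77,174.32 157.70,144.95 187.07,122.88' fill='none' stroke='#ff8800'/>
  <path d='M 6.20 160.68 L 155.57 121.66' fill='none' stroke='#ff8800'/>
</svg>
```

viewBox `0 0 346.84 209.78` with mm width/height → 1 unit = 1 mm. Flip: y_m = 209.78 − y_svg.

**Shape 1** — `<polygon>` rectangle, stroke `#ff0000` → score (S517, F1470). Machine vertices: (45.49,138.18) → (200.94,138.18) → (200.94,39.29) → (45.49,39.29) → (45.49,138.18). Closed: final G1 returns to the first vertex.

**Shape 2** — `<path>` cubic bezier, stroke `#000000` → cut (S837, F1274). Control points (SVG): P0=(233.15,112.75), P1=(224.27,93.64), P2=(33.37,24.11), P3=(25.87,35.79); sampled at t=k/4. Machine vertices: (233.15,97.03) → (198.07,118.76) → (128.99,147.06) → (60.17,169.58) → (25.87,173.99). Open path.

**Shape 3** — `<path>` regular polygon, stroke `#ff0000` → score (S517, F1470). Machine vertices: (138.15,117.72) → (135.67,114.34) → (131.52,113.71) → (128.14,116.19) → (127.51,120.34) → (129.99,123.72) → (134.14,124.35) → (137.52,121.87) → (138.15,117.72). Closed: final G1 returns to the first vertex.

**Shape 4** — `<polygon>` regular polygon, stroke `#ff8800` → engrave (S142, F2782). Machine vertices: (209.14,57.53) → (179.77,35.46) → (157.70,64.83) → (187.07,86.90) → (209.14,57.53). Closed: final G1 returns to the first vertex.

**Shape 5** — `<path>` line segment, stroke `#ff8800` → engrave (S142, F2782). Machine vertices: (6.20,49.10) → (155.57,88.12). Open path.

G21
G90
G0 X45.49 Y138.18
M4 S517
G1 X200.94 Y138.18 F1470
G1 X200.94 Y39.29 F1470
G1 X45.49 Y39.29 F1470
G1 X45.49 Y138.18 F1470
M5
G0 X233.15 Y97.03
M4 S837
G1 X198.07 Y118.76 F1274
G1 X128.99 Y147.06 F1274
G1 X60.17 Y169.58 F1274
G1 X25.87 Y173.99 F1274
M5
G0 X138.15 Y117.72
M4 S517
G1 X135.67 Y114.34 F1470
G1 X131.52 Y113.71 F1470
G1 X128.14 Y116.19 F1470
G1 X127.51 Y120.34 F1470
G1 X129.99 Y123.72 F1470
G1 X134.14 Y124.35 F1470
G1 X137.52 Y121.87 F1470
G1 X138.15 Y117.72 F1470
M5
G0 X209.14 Y57.53
M4 S142
G1 X179.77 Y35.46 F2782
G1 X157.70 Y64.83 F2782
G1 X187.07 Y86.90 F2782
G1 X209.14 Y57.53 F2782
M5
G0 X6.20 Y49.10
M4 S142
G1 X155.57 Y88.12 F2782
M5
G0 X0.00 Y0.00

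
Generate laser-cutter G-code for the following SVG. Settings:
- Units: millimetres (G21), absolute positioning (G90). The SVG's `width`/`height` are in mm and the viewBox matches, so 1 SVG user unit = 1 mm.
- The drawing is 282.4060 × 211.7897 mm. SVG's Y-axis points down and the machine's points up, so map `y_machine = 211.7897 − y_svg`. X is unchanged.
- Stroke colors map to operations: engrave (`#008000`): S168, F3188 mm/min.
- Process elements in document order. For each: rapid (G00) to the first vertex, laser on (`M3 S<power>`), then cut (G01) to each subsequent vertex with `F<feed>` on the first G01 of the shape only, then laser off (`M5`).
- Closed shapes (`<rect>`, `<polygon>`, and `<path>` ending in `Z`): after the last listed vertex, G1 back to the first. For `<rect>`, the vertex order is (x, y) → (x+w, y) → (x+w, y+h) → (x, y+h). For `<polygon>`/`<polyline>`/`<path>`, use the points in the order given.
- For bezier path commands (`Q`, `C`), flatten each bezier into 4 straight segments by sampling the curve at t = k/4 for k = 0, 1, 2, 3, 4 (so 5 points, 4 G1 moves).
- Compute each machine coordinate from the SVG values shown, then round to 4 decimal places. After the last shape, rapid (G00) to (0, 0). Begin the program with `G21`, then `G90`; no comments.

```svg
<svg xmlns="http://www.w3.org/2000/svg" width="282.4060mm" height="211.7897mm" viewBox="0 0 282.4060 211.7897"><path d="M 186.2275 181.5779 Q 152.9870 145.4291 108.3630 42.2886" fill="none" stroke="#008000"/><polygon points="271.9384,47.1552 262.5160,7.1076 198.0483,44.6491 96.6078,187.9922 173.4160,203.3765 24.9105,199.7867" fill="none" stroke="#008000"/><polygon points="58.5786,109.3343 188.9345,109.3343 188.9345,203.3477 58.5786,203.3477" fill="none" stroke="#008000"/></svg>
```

G21
G90
G00 X186.2275 Y30.2118
M3 S168
G01 X168.8958 Y52.4732 F3188
G01 X150.1411 Y83.1085
G01 X129.9635 Y122.1178
G01 X108.3630 Y169.5011
M5
G00 X271.9384 Y164.6345
M3 S168
G01 X262.5160 Y204.6821 F3188
G01 X198.0483 Y167.1406
G01 X96.6078 Y23.7975
G01 X173.4160 Y8.4132
G01 X24.9105 Y12.0030
G01 X271.9384 Y164.6345
M5
G00 X58.5786 Y102.4554
M3 S168
G01 X188.9345 Y102.4554 F3188
G01 X188.9345 Y8.4420
G01 X58.5786 Y8.4420
G01 X58.5786 Y102.4554
M5
G00 X0.0000 Y0.0000

1 u = 1 mm; y_m = 211.7897 − y.

[1] `<path>` quadratic bezier, #008000→engrave S168 F3188: (186.2275,30.2118) → (168.8958,52.4732) → (150.1411,83.1085) → (129.9635,122.1178) → (108.3630,169.5011)

[2] `<polygon>` closed polygon, #008000→engrave S168 F3188: (271.9384,164.6345) → (262.5160,204.6821) → (198.0483,167.1406) → (96.6078,23.7975) → (173.4160,8.4132) → (24.9105,12.0030) → (271.9384,164.6345) (closed)

[3] `<polygon>` rectangle, #008000→engrave S168 F3188: (58.5786,102.4554) → (188.9345,102.4554) → (188.9345,8.4420) → (58.5786,8.4420) → (58.5786,102.4554) (closed)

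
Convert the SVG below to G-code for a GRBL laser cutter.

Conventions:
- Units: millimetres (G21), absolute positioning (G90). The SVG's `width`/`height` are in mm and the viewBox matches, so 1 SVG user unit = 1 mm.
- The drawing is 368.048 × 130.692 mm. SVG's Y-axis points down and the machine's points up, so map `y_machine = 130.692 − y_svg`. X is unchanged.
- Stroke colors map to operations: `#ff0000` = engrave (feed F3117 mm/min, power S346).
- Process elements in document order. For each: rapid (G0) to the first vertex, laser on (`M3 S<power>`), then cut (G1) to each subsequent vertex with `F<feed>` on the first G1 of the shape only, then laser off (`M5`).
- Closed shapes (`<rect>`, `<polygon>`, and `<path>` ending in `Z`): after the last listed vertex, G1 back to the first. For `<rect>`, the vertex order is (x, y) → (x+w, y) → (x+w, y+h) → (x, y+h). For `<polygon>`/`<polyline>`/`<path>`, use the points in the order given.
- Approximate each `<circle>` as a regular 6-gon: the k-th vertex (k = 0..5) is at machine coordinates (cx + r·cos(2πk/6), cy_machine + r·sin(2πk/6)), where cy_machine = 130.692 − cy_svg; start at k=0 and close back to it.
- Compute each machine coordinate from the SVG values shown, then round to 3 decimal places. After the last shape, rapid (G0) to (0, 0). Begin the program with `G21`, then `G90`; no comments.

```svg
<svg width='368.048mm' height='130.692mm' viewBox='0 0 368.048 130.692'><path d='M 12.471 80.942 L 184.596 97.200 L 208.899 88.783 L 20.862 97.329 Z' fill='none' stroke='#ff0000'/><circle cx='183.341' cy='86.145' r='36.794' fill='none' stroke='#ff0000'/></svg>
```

G21
G90
G0 X12.471 Y49.750
M3 S346
G1 X184.596 Y33.492 F3117
G1 X208.899 Y41.909
G1 X20.862 Y33.363
G1 X12.471 Y49.750
M5
G0 X220.135 Y44.547
M3 S346
G1 X201.738 Y76.412 F3117
G1 X164.944 Y76.412
G1 X146.547 Y44.547
G1 X164.944 Y12.682
G1 X201.738 Y12.682
G1 X220.135 Y44.547
M5
G0 X0.000 Y0.000

1 u = 1 mm; y_m = 130.692 − y.

[1] `<path>` closed polygon, #ff0000→engrave S346 F3117: (12.471,49.750) → (184.596,33.492) → (208.899,41.909) → (20.862,33.363) → (12.471,49.750) (closed)

[2] `<circle>` circle, #ff0000→engrave S346 F3117: (220.135,44.547) → (201.738,76.412) → (164.944,76.412) → (146.547,44.547) → (164.944,12.682) → (201.738,12.682) → (220.135,44.547) (closed)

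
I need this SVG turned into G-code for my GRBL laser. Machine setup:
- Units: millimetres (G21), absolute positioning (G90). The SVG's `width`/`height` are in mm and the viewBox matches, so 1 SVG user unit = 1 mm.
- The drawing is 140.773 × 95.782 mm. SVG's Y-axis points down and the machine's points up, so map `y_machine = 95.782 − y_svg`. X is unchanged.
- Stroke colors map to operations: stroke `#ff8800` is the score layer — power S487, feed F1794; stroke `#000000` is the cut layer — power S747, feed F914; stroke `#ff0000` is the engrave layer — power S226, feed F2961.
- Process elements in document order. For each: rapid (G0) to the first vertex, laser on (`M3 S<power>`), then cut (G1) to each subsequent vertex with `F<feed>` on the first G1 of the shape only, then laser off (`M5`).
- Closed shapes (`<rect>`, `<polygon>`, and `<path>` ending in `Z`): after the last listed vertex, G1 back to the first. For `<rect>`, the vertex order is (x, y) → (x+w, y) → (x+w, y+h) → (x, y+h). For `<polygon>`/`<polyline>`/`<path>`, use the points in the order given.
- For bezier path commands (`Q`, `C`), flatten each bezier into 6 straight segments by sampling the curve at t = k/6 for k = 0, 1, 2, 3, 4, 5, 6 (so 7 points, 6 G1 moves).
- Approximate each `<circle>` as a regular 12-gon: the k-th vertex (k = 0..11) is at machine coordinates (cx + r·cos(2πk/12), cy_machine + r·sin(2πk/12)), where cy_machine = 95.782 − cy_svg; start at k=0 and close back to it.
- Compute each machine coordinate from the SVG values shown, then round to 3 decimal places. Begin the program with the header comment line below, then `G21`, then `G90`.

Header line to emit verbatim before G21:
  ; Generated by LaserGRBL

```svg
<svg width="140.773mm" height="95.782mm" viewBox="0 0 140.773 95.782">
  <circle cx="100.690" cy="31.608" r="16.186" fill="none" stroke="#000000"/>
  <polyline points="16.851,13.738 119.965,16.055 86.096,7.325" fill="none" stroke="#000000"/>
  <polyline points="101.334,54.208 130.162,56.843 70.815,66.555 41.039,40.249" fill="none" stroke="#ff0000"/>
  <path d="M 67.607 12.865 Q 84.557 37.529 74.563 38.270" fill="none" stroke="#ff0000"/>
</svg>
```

1 u = 1 mm; y_m = 95.782 − y.

[1] `<circle>` circle, #000000→cut S747 F914: (116.876,64.174) → (114.707,72.267) → (108.783,78.191) → (100.690,80.360) → (92.597,78.191) → (86.673,72.267) → (84.504,64.174) → (86.673,56.081) → (92.597,50.157) → (100.690,47.988) → (108.783,50.157) → (114.707,56.081) → (116.876,64.174) (closed)

[2] `<polyline>` open polyline, #000000→cut S747 F914: (16.851,82.044) → (119.965,79.727) → (86.096,88.457)

[3] `<polyline>` open polyline, #ff0000→engrave S226 F2961: (101.334,41.574) → (130.162,38.939) → (70.815,29.227) → (41.039,55.533)

[4] `<path>` quadratic bezier, #ff0000→engrave S226 F2961: (67.607,82.917) → (72.509,75.360) → (75.913,69.132) → (77.821,64.234) → (78.232,60.664) → (77.146,58.424) → (74.563,57.512)

; Generated by LaserGRBL
G21
G90
G0 X116.876 Y64.174
M3 S747
G1 X114.707 Y72.267 F914
G1 X108.783 Y78.191
G1 X100.690 Y80.360
G1 X92.597 Y78.191
G1 X86.673 Y72.267
G1 X84.504 Y64.174
G1 X86.673 Y56.081
G1 X92.597 Y50.157
G1 X100.690 Y47.988
G1 X108.783 Y50.157
G1 X114.707 Y56.081
G1 X116.876 Y64.174
M5
G0 X16.851 Y82.044
M3 S747
G1 X119.965 Y79.727 F914
G1 X86.096 Y88.457
M5
G0 X101.334 Y41.574
M3 S226
G1 X130.162 Y38.939 F2961
G1 X70.815 Y29.227
G1 X41.039 Y55.533
M5
G0 X67.607 Y82.917
M3 S226
G1 X72.509 Y75.360 F2961
G1 X75.913 Y69.132
G1 X77.821 Y64.234
G1 X78.232 Y60.664
G1 X77.146 Y58.424
G1 X74.563 Y57.512
M5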